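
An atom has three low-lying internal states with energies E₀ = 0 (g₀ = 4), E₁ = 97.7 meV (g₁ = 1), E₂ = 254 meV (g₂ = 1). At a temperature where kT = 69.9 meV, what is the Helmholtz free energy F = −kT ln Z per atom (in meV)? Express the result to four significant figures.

-101.5 meV

Eᵢ/kT = 0, 1.39771, 3.63376.
Z = Σ gᵢe^(−Eᵢ/kT) = 4·e^(−0) + 1·e^(−1.39771) + 1·e^(−3.63376) = 4.00000 + 0.247162 + 0.0264167 = 4.27358.
F = −kT ln Z = −69.9 × ln(4.27358) = −69.9 × 1.45245 = -101.5 meV.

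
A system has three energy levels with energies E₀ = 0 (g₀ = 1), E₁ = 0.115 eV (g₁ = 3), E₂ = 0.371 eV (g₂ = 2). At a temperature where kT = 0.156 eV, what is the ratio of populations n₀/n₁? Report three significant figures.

0.697

n₀/n₁ = (g₀/g₁) exp[−(E₀−E₁)/kT] = (1/3) × exp(−(-0.115 eV)/(0.156 eV)) = (1/3) × exp(0.73718) = 0.697.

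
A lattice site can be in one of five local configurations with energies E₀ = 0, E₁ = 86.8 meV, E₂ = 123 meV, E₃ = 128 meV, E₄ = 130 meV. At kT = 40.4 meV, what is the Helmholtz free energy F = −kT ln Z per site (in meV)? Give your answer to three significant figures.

Eᵢ/kT = 0, 2.1485, 3.0446, 3.1683, 3.2178.
Z = Σ e^(−Eᵢ/kT) = e^(−0) + e^(−2.1485) + e^(−3.0446) + e^(−3.1683) + e^(−3.2178) = 1.0000 + 0.11666 + 0.047615 + 0.042075 + 0.040043 = 1.2464.
F = −kT ln Z = −40.4 × ln(1.2464) = −40.4 × 0.22026 = -8.90 meV.

-8.90 meV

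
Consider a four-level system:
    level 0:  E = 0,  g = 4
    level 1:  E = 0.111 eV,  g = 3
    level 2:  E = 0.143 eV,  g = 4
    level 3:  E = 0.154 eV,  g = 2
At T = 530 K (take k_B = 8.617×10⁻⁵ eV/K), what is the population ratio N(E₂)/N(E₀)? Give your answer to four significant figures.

k_BT = 8.617×10⁻⁵ × 530 K = 0.0456701 eV.
n₂/n₀ = (g₂/g₀) exp[−(E₂−E₀)/kT] = (4/4) × exp(−(0.143 eV)/(0.0456701 eV)) = (4/4) × exp(-3.13115) = 0.04367.

0.04367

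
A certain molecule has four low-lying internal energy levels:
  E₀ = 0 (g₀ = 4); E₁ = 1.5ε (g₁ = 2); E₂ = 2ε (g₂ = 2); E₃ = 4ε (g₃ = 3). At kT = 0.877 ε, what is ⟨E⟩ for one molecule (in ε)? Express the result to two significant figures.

Eᵢ/kT = 0, 1.710, 2.281, 4.561.
Z = Σ gᵢe^(−Eᵢ/kT) = 4·e^(−0) + 2·e^(−1.710) + 2·e^(−2.281) + 3·e^(−4.561) = 4.000 + 0.3617 + 0.2044 + 0.03135 = 4.597.
⟨E⟩ = Σ Eᵢ gᵢe^(−Eᵢ/kT) / Z = (0·4.000 + 1.5·0.3617 + 2·0.2044 + 4·0.03135) / 4.597 = 0.23 ε.

0.23 ε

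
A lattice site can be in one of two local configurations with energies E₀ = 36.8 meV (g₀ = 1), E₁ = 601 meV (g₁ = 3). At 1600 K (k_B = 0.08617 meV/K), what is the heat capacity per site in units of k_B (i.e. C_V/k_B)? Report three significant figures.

k_BT = 0.08617 × 1600 K = 137.87 meV.
Eᵢ/kT = 0.26692, 4.3592.
Z = Σ gᵢe^(−Eᵢ/kT) = 1·e^(−0.26692) + 3·e^(−4.3592) = 0.76573 + 0.038366 = 0.80410.
⟨E⟩ = 63.719 meV, ⟨E²⟩ = 18524 meV².
C_V/k_B = (⟨E²⟩ − ⟨E⟩²)/(kT)² = (18524 − 4060.1)/19008 = 0.761.

0.761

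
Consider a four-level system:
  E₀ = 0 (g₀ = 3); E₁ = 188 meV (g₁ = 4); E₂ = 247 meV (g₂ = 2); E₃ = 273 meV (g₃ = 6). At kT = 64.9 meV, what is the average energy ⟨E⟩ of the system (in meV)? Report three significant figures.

22.9 meV

Eᵢ/kT = 0, 2.8968, 3.8059, 4.2065.
Z = Σ gᵢe^(−Eᵢ/kT) = 3·e^(−0) + 4·e^(−2.8968) + 2·e^(−3.8059) + 6·e^(−4.2065) = 3.0000 + 0.22080 + 0.044478 + 0.089391 = 3.3547.
⟨E⟩ = Σ Eᵢ gᵢe^(−Eᵢ/kT) / Z = (0·3.0000 + 188·0.22080 + 247·0.044478 + 273·0.089391) / 3.3547 = 22.9 meV.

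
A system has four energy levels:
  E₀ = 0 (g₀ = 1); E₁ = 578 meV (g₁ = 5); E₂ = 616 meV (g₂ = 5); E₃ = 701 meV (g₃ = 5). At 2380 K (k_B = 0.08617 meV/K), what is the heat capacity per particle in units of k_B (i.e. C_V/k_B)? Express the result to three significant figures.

k_BT = 0.08617 × 2380 K = 205.08 meV.
Eᵢ/kT = 0, 2.8184, 3.0037, 3.4182.
Z = Σ gᵢe^(−Eᵢ/kT) = 1·e^(−0) + 5·e^(−2.8184) + 5·e^(−3.0037) + 5·e^(−3.4182) = 1.0000 + 0.29851 + 0.24802 + 0.16386 = 1.7104.
⟨E⟩ = 257.36 meV, ⟨E²⟩ = 160410 meV².
C_V/k_B = (⟨E²⟩ − ⟨E⟩²)/(kT)² = (160410 − 66234)/42058 = 2.24.

2.24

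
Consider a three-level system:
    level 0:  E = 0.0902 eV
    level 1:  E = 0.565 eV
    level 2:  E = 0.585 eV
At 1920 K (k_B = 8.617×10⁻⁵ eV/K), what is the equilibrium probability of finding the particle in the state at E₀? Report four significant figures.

k_BT = 8.617×10⁻⁵ × 1920 K = 0.165446 eV.
Eᵢ/kT = 0.545193, 3.41501, 3.53590.
Z = Σ e^(−Eᵢ/kT) = e^(−0.545193) + e^(−3.41501) + e^(−3.53590) = 0.579730 + 0.0328761 + 0.0291325 = 0.641739.
P₀ = e^(−E₀/kT) / Z = 0.579730/0.641739 = 0.9034.

0.9034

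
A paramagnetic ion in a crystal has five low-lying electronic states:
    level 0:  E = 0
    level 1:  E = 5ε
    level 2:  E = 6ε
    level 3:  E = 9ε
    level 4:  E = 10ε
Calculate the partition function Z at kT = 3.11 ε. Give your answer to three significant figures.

Eᵢ/kT = 0, 1.6077, 1.9293, 2.8939, 3.2154.
Z = Σ e^(−Eᵢ/kT) = e^(−0) + e^(−1.6077) + e^(−1.9293) + e^(−2.8939) + e^(−3.2154) = 1.0000 + 0.20035 + 0.14525 + 0.055360 + 0.040139 = 1.4411.

Z = 1.44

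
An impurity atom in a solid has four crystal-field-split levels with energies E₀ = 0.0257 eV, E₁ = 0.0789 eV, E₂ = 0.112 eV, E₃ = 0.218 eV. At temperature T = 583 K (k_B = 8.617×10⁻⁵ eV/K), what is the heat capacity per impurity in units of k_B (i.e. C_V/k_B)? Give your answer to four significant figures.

0.5590

k_BT = 8.617×10⁻⁵ × 583 K = 0.0502371 eV.
Eᵢ/kT = 0.511574, 1.57055, 2.22943, 4.33942.
Z = Σ e^(−Eᵢ/kT) = e^(−0.511574) + e^(−1.57055) + e^(−2.22943) + e^(−4.33942) = 0.599551 + 0.207931 + 0.107590 + 0.0130441 = 0.928116.
⟨E⟩ = 0.0503255 eV, ⟨E²⟩ = 0.00394340 eV².
C_V/k_B = (⟨E²⟩ − ⟨E⟩²)/(kT)² = (0.00394340 − 0.00253266)/0.00252377 = 0.5590.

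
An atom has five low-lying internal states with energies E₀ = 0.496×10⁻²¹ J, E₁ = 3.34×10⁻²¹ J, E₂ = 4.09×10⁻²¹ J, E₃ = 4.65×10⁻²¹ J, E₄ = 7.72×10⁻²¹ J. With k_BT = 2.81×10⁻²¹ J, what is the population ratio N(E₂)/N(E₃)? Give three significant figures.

n₂/n₃ = exp[−(E₂−E₃)/kT] = exp(−(-0.56 ×10⁻²¹ J)/(2.81 ×10⁻²¹ J)) = exp(0.19929) = 1.22.

1.22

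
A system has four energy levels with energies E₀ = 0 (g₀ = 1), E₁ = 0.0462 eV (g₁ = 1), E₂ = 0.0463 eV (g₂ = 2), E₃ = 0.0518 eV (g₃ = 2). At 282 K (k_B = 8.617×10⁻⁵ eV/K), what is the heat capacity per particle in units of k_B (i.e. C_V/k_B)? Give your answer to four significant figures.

k_BT = 8.617×10⁻⁵ × 282 K = 0.0242999 eV.
Eᵢ/kT = 0, 1.90124, 1.90536, 2.13170.
Z = Σ gᵢe^(−Eᵢ/kT) = 1·e^(−0) + 1·e^(−1.90124) + 2·e^(−1.90536) + 2·e^(−2.13170) = 1.00000 + 0.149383 + 0.297538 + 0.237271 = 1.68419.
⟨E⟩ = 0.0195751 eV, ⟨E²⟩ = 0.000946053 eV².
C_V/k_B = (⟨E²⟩ − ⟨E⟩²)/(kT)² = (0.000946053 − 0.000383185)/0.000590485 = 0.9532.

0.9532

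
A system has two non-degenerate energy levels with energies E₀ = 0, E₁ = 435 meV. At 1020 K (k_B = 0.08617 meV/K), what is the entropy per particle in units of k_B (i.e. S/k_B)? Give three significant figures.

0.0419

k_BT = 0.08617 × 1020 K = 87.893 meV.
Eᵢ/kT = 0, 4.9492.
Z = Σ e^(−Eᵢ/kT) = e^(−0) + e^(−4.9492) = 1.0000 + 0.0070891 = 1.0071.
⟨E⟩ = Σ EᵢPᵢ = 3.0620 meV.
S/k_B = ln Z + ⟨E⟩/kT = ln(1.0071) + 3.0620/87.893 = 0.0070749 + 0.034838 = 0.0419.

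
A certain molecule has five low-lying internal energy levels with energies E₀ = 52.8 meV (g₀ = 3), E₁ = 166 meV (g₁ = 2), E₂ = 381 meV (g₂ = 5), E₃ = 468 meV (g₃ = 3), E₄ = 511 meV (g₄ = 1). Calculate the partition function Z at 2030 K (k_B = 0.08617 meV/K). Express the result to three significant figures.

Z = 3.82

k_BT = 0.08617 × 2030 K = 174.93 meV.
Eᵢ/kT = 0.30184, 0.94895, 2.1780, 2.6754, 2.9212.
Z = Σ gᵢe^(−Eᵢ/kT) = 3·e^(−0.30184) + 2·e^(−0.94895) + 5·e^(−2.1780) + 3·e^(−2.6754) + 1·e^(−2.9212) = 2.2184 + 0.77429 + 0.56634 + 0.20664 + 0.053869 = 3.8195.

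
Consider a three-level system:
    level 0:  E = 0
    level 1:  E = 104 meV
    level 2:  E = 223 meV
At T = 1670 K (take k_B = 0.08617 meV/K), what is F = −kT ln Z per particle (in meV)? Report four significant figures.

-76.17 meV

k_BT = 0.08617 × 1670 K = 143.904 meV.
Eᵢ/kT = 0, 0.722704, 1.54964.
Z = Σ e^(−Eᵢ/kT) = e^(−0) + e^(−0.722704) + e^(−1.54964) = 1.00000 + 0.485438 + 0.212324 = 1.69776.
F = −kT ln Z = −143.904 × ln(1.69776) = −143.904 × 0.529310 = -76.17 meV.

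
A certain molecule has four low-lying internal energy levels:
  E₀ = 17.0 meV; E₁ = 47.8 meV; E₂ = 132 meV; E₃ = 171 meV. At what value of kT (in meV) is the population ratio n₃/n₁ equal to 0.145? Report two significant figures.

n₃/n₁ = exp[−(E₃−E₁)/kT] = 0.145.
⇒ (E₃−E₁)/kT = ln(1/0.145) = ln(6.897) = 1.931.
kT = 123.2 meV / 1.931 = 64 meV.

64 meV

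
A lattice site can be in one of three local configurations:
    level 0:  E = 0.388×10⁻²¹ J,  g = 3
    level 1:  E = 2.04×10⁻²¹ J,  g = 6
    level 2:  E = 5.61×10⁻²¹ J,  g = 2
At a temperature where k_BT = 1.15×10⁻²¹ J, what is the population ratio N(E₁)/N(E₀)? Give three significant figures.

n₁/n₀ = (g₁/g₀) exp[−(E₁−E₀)/kT] = (6/3) × exp(−(1.652 ×10⁻²¹ J)/(1.15 ×10⁻²¹ J)) = (6/3) × exp(-1.4365) = 0.476.

0.476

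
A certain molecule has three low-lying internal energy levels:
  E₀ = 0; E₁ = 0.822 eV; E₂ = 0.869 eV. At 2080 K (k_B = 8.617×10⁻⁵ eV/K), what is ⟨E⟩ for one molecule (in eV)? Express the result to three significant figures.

k_BT = 8.617×10⁻⁵ × 2080 K = 0.17923 eV.
Eᵢ/kT = 0, 4.5863, 4.8485.
Z = Σ e^(−Eᵢ/kT) = e^(−0) + e^(−4.5863) + e^(−4.8485) = 1.0000 + 0.010190 + 0.0078401 = 1.0180.
⟨E⟩ = Σ Eᵢ e^(−Eᵢ/kT) / Z = (0·1.0000 + 0.822·0.010190 + 0.869·0.0078401) / 1.0180 = 0.0149 eV.

0.0149 eV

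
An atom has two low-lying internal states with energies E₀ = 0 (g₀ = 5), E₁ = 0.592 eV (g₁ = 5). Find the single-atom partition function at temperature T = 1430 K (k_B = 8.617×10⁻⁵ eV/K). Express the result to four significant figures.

k_BT = 8.617×10⁻⁵ × 1430 K = 0.123223 eV.
Eᵢ/kT = 0, 4.80430.
Z = Σ gᵢe^(−Eᵢ/kT) = 5·e^(−0) + 5·e^(−4.80430) = 5.00000 + 0.0409722 = 5.04097.

Z = 5.041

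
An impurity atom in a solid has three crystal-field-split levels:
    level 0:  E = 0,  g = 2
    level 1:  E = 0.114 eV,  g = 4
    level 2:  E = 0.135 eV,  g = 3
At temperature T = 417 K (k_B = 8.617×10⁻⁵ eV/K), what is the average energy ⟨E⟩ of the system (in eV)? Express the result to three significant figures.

0.0128 eV

k_BT = 8.617×10⁻⁵ × 417 K = 0.035933 eV.
Eᵢ/kT = 0, 3.1726, 3.7570.
Z = Σ gᵢe^(−Eᵢ/kT) = 2·e^(−0) + 4·e^(−3.1726) + 3·e^(−3.7570) = 2.0000 + 0.16758 + 0.070061 = 2.2376.
⟨E⟩ = Σ Eᵢ gᵢe^(−Eᵢ/kT) / Z = (0·2.0000 + 0.114·0.16758 + 0.135·0.070061) / 2.2376 = 0.0128 eV.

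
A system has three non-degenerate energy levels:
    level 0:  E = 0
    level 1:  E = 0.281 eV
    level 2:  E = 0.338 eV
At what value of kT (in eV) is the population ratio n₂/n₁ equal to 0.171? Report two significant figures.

0.032 eV

n₂/n₁ = exp[−(E₂−E₁)/kT] = 0.171.
⇒ (E₂−E₁)/kT = ln(1/0.171) = ln(5.848) = 1.766.
kT = 0.057 eV / 1.766 = 0.032 eV.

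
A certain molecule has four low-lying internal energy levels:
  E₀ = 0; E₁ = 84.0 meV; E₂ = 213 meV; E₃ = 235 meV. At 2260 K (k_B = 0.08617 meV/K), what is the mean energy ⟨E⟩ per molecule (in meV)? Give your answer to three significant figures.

k_BT = 0.08617 × 2260 K = 194.74 meV.
Eᵢ/kT = 0, 0.43134, 1.0938, 1.2067.
Z = Σ e^(−Eᵢ/kT) = e^(−0) + e^(−0.43134) + e^(−1.0938) + e^(−1.2067) = 1.0000 + 0.64964 + 0.33494 + 0.29918 = 2.2838.
⟨E⟩ = Σ Eᵢ e^(−Eᵢ/kT) / Z = (0·1.0000 + 84.0·0.64964 + 213·0.33494 + 235·0.29918) / 2.2838 = 85.9 meV.

85.9 meV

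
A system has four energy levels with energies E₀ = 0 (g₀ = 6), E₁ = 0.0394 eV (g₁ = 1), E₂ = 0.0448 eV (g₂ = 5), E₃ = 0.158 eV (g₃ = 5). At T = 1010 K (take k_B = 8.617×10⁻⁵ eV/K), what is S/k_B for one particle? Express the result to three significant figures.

2.66

k_BT = 8.617×10⁻⁵ × 1010 K = 0.087032 eV.
Eᵢ/kT = 0, 0.45271, 0.51475, 1.8154.
Z = Σ gᵢe^(−Eᵢ/kT) = 6·e^(−0) + 1·e^(−0.45271) + 5·e^(−0.51475) + 5·e^(−1.8154) = 6.0000 + 0.63590 + 2.9882 + 0.81386 = 10.438.
⟨E⟩ = Σ EᵢPᵢ = 0.027545 eV.
S/k_B = ln Z + ⟨E⟩/kT = ln(10.438) + 0.027545/0.087032 = 2.3455 + 0.31649 = 2.66.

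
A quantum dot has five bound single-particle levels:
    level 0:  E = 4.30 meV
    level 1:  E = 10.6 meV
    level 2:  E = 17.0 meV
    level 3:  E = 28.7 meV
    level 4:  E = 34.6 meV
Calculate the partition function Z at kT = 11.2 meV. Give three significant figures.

Z = 1.41

Eᵢ/kT = 0.38393, 0.94643, 1.5179, 2.5625, 3.0893.
Z = Σ e^(−Eᵢ/kT) = e^(−0.38393) + e^(−0.94643) + e^(−1.5179) + e^(−2.5625) + e^(−3.0893) = 0.68118 + 0.38812 + 0.21917 + 0.077112 + 0.045534 = 1.4111.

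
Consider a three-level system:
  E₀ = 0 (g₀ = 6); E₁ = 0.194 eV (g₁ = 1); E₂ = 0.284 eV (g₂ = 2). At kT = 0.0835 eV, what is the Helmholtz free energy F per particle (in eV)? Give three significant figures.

Eᵢ/kT = 0, 2.3234, 3.4012.
Z = Σ gᵢe^(−Eᵢ/kT) = 6·e^(−0) + 1·e^(−2.3234) + 2·e^(−3.4012) = 6.0000 + 0.097940 + 0.066666 = 6.1646.
F = −kT ln Z = −0.0835 × ln(6.1646) = −0.0835 × 1.8188 = -0.152 eV.

-0.152 eV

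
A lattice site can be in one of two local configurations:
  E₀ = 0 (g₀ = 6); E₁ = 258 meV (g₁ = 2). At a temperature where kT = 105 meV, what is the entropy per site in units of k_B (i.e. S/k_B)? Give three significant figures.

1.89

Eᵢ/kT = 0, 2.4571.
Z = Σ gᵢe^(−Eᵢ/kT) = 6·e^(−0) + 2·e^(−2.4571) = 6.0000 + 0.17137 = 6.1714.
⟨E⟩ = Σ EᵢPᵢ = 7.1643 meV.
S/k_B = ln Z + ⟨E⟩/kT = ln(6.1714) + 7.1643/105 = 1.8199 + 0.068231 = 1.89.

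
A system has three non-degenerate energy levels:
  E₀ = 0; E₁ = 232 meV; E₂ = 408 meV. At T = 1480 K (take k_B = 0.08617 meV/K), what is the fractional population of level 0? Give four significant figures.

k_BT = 0.08617 × 1480 K = 127.532 meV.
Eᵢ/kT = 0, 1.81915, 3.19920.
Z = Σ e^(−Eᵢ/kT) = e^(−0) + e^(−1.81915) + e^(−3.19920) = 1.00000 + 0.162164 + 0.0407948 = 1.20296.
P₀ = e^(−E₀/kT) / Z = 1.00000/1.20296 = 0.8313.

0.8313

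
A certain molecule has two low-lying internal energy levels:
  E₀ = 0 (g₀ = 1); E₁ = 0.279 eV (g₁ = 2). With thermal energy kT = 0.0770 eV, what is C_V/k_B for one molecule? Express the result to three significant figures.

Eᵢ/kT = 0, 3.6234.
Z = Σ gᵢe^(−Eᵢ/kT) = 1·e^(−0) + 2·e^(−3.6234) = 1.0000 + 0.053384 = 1.0534.
⟨E⟩ = 0.014139 eV, ⟨E²⟩ = 0.0039448 eV².
C_V/k_B = (⟨E²⟩ − ⟨E⟩²)/(kT)² = (0.0039448 − 0.00019991)/0.0059290 = 0.632.

0.632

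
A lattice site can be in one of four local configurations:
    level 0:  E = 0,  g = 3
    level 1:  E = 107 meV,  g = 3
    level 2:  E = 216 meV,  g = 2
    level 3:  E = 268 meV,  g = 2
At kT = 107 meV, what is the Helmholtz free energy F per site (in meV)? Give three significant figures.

Eᵢ/kT = 0, 1.0000, 2.0187, 2.5047.
Z = Σ gᵢe^(−Eᵢ/kT) = 3·e^(−0) + 3·e^(−1.0000) + 2·e^(−2.0187) + 2·e^(−2.5047) = 3.0000 + 1.1036 + 0.26566 + 0.16340 = 4.5327.
F = −kT ln Z = −107 × ln(4.5327) = −107 × 1.5113 = -162 meV.

-162 meV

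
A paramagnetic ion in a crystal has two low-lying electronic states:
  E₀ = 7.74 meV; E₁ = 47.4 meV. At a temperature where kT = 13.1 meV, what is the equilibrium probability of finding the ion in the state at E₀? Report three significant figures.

0.954

Eᵢ/kT = 0.59084, 3.6183.
Z = Σ e^(−Eᵢ/kT) = e^(−0.59084) + e^(−3.6183) = 0.55386 + 0.026828 = 0.58069.
P₀ = e^(−E₀/kT) / Z = 0.55386/0.58069 = 0.954.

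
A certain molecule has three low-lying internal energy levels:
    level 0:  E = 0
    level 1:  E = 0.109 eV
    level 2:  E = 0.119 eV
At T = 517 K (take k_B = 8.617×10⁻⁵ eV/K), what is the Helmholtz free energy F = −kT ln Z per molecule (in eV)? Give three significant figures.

-0.00645 eV

k_BT = 8.617×10⁻⁵ × 517 K = 0.044550 eV.
Eᵢ/kT = 0, 2.4467, 2.6712.
Z = Σ e^(−Eᵢ/kT) = e^(−0) + e^(−2.4467) + e^(−2.6712) = 1.0000 + 0.086579 + 0.069169 = 1.1557.
F = −kT ln Z = −0.044550 × ln(1.1557) = −0.044550 × 0.14471 = -0.00645 eV.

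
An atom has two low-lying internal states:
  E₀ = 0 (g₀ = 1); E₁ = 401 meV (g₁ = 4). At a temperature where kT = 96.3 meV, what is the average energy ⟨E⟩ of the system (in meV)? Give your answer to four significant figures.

Eᵢ/kT = 0, 4.16407.
Z = Σ gᵢe^(−Eᵢ/kT) = 1·e^(−0) + 4·e^(−4.16407) = 1.00000 + 0.0621767 = 1.06218.
⟨E⟩ = Σ Eᵢ gᵢe^(−Eᵢ/kT) / Z = (0·1.00000 + 401·0.0621767) / 1.06218 = 23.47 meV.

23.47 meV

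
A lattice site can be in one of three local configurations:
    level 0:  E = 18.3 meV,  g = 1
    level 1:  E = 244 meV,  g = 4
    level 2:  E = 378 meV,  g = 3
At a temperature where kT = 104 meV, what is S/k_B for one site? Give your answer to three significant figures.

Eᵢ/kT = 0.17596, 2.3462, 3.6346.
Z = Σ gᵢe^(−Eᵢ/kT) = 1·e^(−0.17596) + 4·e^(−2.3462) + 3·e^(−3.6346) = 0.83865 + 0.38293 + 0.079183 = 1.3008.
⟨E⟩ = Σ EᵢPᵢ = 106.64 meV.
S/k_B = ln Z + ⟨E⟩/kT = ln(1.3008) + 106.64/104 = 0.26298 + 1.0254 = 1.29.

1.29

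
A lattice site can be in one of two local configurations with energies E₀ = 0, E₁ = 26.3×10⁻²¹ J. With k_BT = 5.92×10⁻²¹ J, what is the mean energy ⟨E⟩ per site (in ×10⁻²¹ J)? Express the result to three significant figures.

0.306 ×10⁻²¹ J

Eᵢ/kT = 0, 4.4426.
Z = Σ e^(−Eᵢ/kT) = e^(−0) + e^(−4.4426) = 1.0000 + 0.011765 = 1.0118.
⟨E⟩ = Σ Eᵢ e^(−Eᵢ/kT) / Z = (0·1.0000 + 26.3·0.011765) / 1.0118 = 0.306 ×10⁻²¹ J.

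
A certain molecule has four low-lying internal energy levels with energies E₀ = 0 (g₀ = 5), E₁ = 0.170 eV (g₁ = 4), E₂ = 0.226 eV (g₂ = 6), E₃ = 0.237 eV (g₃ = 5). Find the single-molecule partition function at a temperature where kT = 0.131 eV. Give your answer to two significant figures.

Eᵢ/kT = 0, 1.298, 1.725, 1.809.
Z = Σ gᵢe^(−Eᵢ/kT) = 5·e^(−0) + 4·e^(−1.298) + 6·e^(−1.725) + 5·e^(−1.809) = 5.000 + 1.092 + 1.069 + 0.8191 = 7.980.

Z = 8.0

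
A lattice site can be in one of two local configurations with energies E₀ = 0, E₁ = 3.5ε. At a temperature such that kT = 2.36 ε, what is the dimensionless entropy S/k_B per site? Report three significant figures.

0.479

Eᵢ/kT = 0, 1.4831.
Z = Σ e^(−Eᵢ/kT) = e^(−0) + e^(−1.4831) = 1.0000 + 0.22693 = 1.2269.
⟨E⟩ = Σ EᵢPᵢ = 0.64737 ε.
S/k_B = ln Z + ⟨E⟩/kT = ln(1.2269) + 0.64737/2.36 = 0.20449 + 0.27431 = 0.479.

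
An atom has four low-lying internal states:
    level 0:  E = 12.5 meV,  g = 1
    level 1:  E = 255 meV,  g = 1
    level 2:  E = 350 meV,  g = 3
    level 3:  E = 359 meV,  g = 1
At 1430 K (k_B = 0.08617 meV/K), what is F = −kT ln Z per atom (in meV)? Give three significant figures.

k_BT = 0.08617 × 1430 K = 123.22 meV.
Eᵢ/kT = 0.10144, 2.0695, 2.8404, 2.9135.
Z = Σ gᵢe^(−Eᵢ/kT) = 1·e^(−0.10144) + 1·e^(−2.0695) + 3·e^(−2.8404) + 1·e^(−2.9135) = 0.90354 + 0.12625 + 0.17521 + 0.054285 = 1.2593.
F = −kT ln Z = −123.22 × ln(1.2593) = −123.22 × 0.23056 = -28.4 meV.

-28.4 meV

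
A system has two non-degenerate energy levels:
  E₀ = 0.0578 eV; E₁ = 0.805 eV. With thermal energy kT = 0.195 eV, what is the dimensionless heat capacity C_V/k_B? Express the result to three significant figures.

Eᵢ/kT = 0.29641, 4.1282.
Z = Σ e^(−Eᵢ/kT) = e^(−0.29641) + e^(−4.1282) = 0.74348 + 0.016112 = 0.75959.
⟨E⟩ = 0.073649 eV, ⟨E²⟩ = 0.017016 eV².
C_V/k_B = (⟨E²⟩ − ⟨E⟩²)/(kT)² = (0.017016 − 0.0054242)/0.038025 = 0.305.

0.305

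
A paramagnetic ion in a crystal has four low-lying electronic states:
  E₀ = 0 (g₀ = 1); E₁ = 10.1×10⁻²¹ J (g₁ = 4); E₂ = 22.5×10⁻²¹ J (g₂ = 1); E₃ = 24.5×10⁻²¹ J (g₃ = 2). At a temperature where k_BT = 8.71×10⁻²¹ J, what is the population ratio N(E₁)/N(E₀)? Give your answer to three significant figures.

n₁/n₀ = (g₁/g₀) exp[−(E₁−E₀)/kT] = (4/1) × exp(−(10.1 ×10⁻²¹ J)/(8.71 ×10⁻²¹ J)) = (4/1) × exp(-1.1596) = 1.25.

1.25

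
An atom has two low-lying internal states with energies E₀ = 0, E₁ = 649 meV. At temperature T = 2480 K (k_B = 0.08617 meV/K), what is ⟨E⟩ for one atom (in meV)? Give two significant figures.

k_BT = 0.08617 × 2480 K = 213.7 meV.
Eᵢ/kT = 0, 3.037.
Z = Σ e^(−Eᵢ/kT) = e^(−0) + e^(−3.037) = 1.000 + 0.04798 = 1.048.
⟨E⟩ = Σ Eᵢ e^(−Eᵢ/kT) / Z = (0·1.000 + 649·0.04798) / 1.048 = 30 meV.

30 meV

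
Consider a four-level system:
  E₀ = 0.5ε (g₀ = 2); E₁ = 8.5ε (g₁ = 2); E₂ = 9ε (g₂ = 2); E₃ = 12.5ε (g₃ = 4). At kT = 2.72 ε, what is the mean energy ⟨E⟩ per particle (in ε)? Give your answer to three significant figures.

Eᵢ/kT = 0.18382, 3.1250, 3.3088, 4.5956.
Z = Σ gᵢe^(−Eᵢ/kT) = 2·e^(−0.18382) + 2·e^(−3.1250) + 2·e^(−3.3088) + 4·e^(−4.5956) = 1.6642 + 0.087874 + 0.073120 + 0.040385 = 1.8656.
⟨E⟩ = Σ Eᵢ gᵢe^(−Eᵢ/kT) / Z = (0.5·1.6642 + 8.5·0.087874 + 9·0.073120 + 12.5·0.040385) / 1.8656 = 1.47 ε.

1.47 ε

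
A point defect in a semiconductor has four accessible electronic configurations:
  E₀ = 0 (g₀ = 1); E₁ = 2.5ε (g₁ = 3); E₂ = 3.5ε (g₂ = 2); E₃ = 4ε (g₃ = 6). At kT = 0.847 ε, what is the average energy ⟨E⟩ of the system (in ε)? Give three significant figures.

Eᵢ/kT = 0, 2.9516, 4.1322, 4.7226.
Z = Σ gᵢe^(−Eᵢ/kT) = 1·e^(−0) + 3·e^(−2.9516) + 2·e^(−4.1322) + 6·e^(−4.7226) = 1.0000 + 0.15677 + 0.032095 + 0.053352 = 1.2422.
⟨E⟩ = Σ Eᵢ gᵢe^(−Eᵢ/kT) / Z = (0·1.0000 + 2.5·0.15677 + 3.5·0.032095 + 4·0.053352) / 1.2422 = 0.578 ε.

0.578 ε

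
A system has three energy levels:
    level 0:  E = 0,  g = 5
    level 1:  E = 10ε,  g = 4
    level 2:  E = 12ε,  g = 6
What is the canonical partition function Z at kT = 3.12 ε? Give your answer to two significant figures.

Eᵢ/kT = 0, 3.205, 3.846.
Z = Σ gᵢe^(−Eᵢ/kT) = 5·e^(−0) + 4·e^(−3.205) + 6·e^(−3.846) = 5.000 + 0.1622 + 0.1282 = 5.290.

Z = 5.3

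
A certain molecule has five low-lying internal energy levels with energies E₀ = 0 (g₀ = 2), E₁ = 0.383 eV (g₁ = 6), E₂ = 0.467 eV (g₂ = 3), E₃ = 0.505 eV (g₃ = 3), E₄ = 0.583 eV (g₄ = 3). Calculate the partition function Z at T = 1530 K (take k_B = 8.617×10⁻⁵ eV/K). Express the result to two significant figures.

k_BT = 8.617×10⁻⁵ × 1530 K = 0.1318 eV.
Eᵢ/kT = 0, 2.906, 3.543, 3.832, 4.423.
Z = Σ gᵢe^(−Eᵢ/kT) = 2·e^(−0) + 6·e^(−2.906) + 3·e^(−3.543) + 3·e^(−3.832) + 3·e^(−4.423) = 2.000 + 0.3282 + 0.08678 + 0.06500 + 0.03599 = 2.516.

Z = 2.5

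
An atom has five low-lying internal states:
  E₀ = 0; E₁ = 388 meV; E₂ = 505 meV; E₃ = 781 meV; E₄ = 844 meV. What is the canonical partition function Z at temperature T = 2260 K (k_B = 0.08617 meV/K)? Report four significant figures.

Z = 1.242

k_BT = 0.08617 × 2260 K = 194.744 meV.
Eᵢ/kT = 0, 1.99236, 2.59315, 4.01039, 4.33389.
Z = Σ e^(−Eᵢ/kT) = e^(−0) + e^(−1.99236) + e^(−2.59315) + e^(−4.01039) + e^(−4.33389) = 1.00000 + 0.136373 + 0.0747841 + 0.0181263 + 0.0131164 = 1.24240.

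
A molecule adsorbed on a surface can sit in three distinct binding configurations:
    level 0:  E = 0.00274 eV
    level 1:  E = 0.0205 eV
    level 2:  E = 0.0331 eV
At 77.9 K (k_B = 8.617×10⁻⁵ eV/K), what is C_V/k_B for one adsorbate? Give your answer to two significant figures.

k_BT = 8.617×10⁻⁵ × 77.9 K = 0.006713 eV.
Eᵢ/kT = 0.4082, 3.054, 4.931.
Z = Σ e^(−Eᵢ/kT) = e^(−0.4082) + e^(−3.054) + e^(−4.931) = 0.6648 + 0.04717 + 0.007219 = 0.7192.
⟨E⟩ = 0.004210 eV, ⟨E²⟩ = 0.00004550 eV².
C_V/k_B = (⟨E²⟩ − ⟨E⟩²)/(kT)² = (0.00004550 − 0.00001772)/0.00004506 = 0.62.

0.62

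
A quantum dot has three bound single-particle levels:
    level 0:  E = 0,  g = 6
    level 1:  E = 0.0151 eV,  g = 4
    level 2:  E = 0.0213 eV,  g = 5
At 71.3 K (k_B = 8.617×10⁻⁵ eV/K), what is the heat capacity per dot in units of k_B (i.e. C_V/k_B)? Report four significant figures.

k_BT = 8.617×10⁻⁵ × 71.3 K = 0.00614392 eV.
Eᵢ/kT = 0, 2.45771, 3.46684.
Z = Σ gᵢe^(−Eᵢ/kT) = 6·e^(−0) + 4·e^(−2.45771) + 5·e^(−3.46684) = 6.00000 + 0.342523 + 0.156078 = 6.49860.
⟨E⟩ = 0.00130744 eV, ⟨E²⟩ = 0.0000229141 eV².
C_V/k_B = (⟨E²⟩ − ⟨E⟩²)/(kT)² = (0.0000229141 − 0.00000170940)/0.0000377478 = 0.5617.

0.5617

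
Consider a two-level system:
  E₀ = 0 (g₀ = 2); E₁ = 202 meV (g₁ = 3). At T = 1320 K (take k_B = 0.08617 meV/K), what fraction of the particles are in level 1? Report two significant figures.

k_BT = 0.08617 × 1320 K = 113.7 meV.
Eᵢ/kT = 0, 1.777.
Z = Σ gᵢe^(−Eᵢ/kT) = 2·e^(−0) + 3·e^(−1.777) = 2.000 + 0.5074 = 2.507.
P₁ = g₁ e^(−E₁/kT) / Z = 0.5074/2.507 = 0.20.

0.20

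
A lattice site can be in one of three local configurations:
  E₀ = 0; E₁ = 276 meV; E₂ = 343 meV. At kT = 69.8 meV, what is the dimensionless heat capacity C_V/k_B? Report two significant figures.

0.45

Eᵢ/kT = 0, 3.954, 4.914.
Z = Σ e^(−Eᵢ/kT) = e^(−0) + e^(−3.954) + e^(−4.914) = 1.000 + 0.01918 + 0.007343 = 1.027.
⟨E⟩ = 7.607 meV, ⟨E²⟩ = 2264 meV².
C_V/k_B = (⟨E²⟩ − ⟨E⟩²)/(kT)² = (2264 − 57.87)/4872 = 0.45.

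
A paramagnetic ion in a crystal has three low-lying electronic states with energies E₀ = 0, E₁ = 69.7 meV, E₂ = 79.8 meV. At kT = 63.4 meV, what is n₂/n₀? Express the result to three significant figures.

0.284

n₂/n₀ = exp[−(E₂−E₀)/kT] = exp(−(79.8 meV)/(63.4 meV)) = exp(-1.2587) = 0.284.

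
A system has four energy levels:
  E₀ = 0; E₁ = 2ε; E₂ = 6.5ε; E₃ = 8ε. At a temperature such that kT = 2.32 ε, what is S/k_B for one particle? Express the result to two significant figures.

Eᵢ/kT = 0, 0.8621, 2.802, 3.448.
Z = Σ e^(−Eᵢ/kT) = e^(−0) + e^(−0.8621) + e^(−2.802) + e^(−3.448) = 1.000 + 0.4223 + 0.06069 + 0.03181 = 1.515.
⟨E⟩ = Σ EᵢPᵢ = 0.9859 ε.
S/k_B = ln Z + ⟨E⟩/kT = ln(1.515) + 0.9859/2.32 = 0.4154 + 0.4250 = 0.84.

0.84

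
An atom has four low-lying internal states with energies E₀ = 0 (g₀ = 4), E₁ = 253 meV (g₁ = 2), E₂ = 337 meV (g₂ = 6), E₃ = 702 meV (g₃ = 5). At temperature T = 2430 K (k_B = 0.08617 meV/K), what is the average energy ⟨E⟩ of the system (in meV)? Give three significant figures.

114 meV

k_BT = 0.08617 × 2430 K = 209.39 meV.
Eᵢ/kT = 0, 1.2083, 1.6094, 3.3526.
Z = Σ gᵢe^(−Eᵢ/kT) = 4·e^(−0) + 2·e^(−1.2083) + 6·e^(−1.6094) + 5·e^(−3.3526) = 4.0000 + 0.59741 + 1.2000 + 0.17497 = 5.9724.
⟨E⟩ = Σ Eᵢ gᵢe^(−Eᵢ/kT) / Z = (0·4.0000 + 253·0.59741 + 337·1.2000 + 702·0.17497) / 5.9724 = 114 meV.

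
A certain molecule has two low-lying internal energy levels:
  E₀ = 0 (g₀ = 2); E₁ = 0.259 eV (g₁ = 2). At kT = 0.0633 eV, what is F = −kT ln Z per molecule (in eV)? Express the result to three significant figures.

-0.0449 eV

Eᵢ/kT = 0, 4.0916.
Z = Σ gᵢe^(−Eᵢ/kT) = 2·e^(−0) + 2·e^(−4.0916) = 2.0000 + 0.033425 = 2.0334.
F = −kT ln Z = −0.0633 × ln(2.0334) = −0.0633 × 0.70971 = -0.0449 eV.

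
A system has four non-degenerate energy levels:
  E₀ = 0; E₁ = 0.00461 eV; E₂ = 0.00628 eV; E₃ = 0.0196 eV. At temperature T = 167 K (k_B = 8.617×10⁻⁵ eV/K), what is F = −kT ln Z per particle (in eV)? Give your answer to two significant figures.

-0.014 eV

k_BT = 8.617×10⁻⁵ × 167 K = 0.01439 eV.
Eᵢ/kT = 0, 0.3204, 0.4364, 1.362.
Z = Σ e^(−Eᵢ/kT) = e^(−0) + e^(−0.3204) + e^(−0.4364) + e^(−1.362) = 1.000 + 0.7259 + 0.6464 + 0.2561 = 2.628.
F = −kT ln Z = −0.01439 × ln(2.628) = −0.01439 × 0.9662 = -0.014 eV.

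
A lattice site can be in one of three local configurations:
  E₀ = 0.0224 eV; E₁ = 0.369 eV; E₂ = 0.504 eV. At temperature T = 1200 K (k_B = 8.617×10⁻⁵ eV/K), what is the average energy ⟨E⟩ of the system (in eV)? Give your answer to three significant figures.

0.0384 eV

k_BT = 8.617×10⁻⁵ × 1200 K = 0.10340 eV.
Eᵢ/kT = 0.21663, 3.5687, 4.8743.
Z = Σ e^(−Eᵢ/kT) = e^(−0.21663) + e^(−3.5687) + e^(−4.8743) = 0.80523 + 0.028192 + 0.0076404 = 0.84106.
⟨E⟩ = Σ Eᵢ e^(−Eᵢ/kT) / Z = (0.0224·0.80523 + 0.369·0.028192 + 0.504·0.0076404) / 0.84106 = 0.0384 eV.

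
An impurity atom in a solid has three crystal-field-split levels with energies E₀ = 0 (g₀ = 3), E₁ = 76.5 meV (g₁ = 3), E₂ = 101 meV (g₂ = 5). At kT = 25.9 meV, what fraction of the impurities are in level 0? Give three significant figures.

Eᵢ/kT = 0, 2.9537, 3.8996.
Z = Σ gᵢe^(−Eᵢ/kT) = 3·e^(−0) + 3·e^(−2.9537) + 5·e^(−3.8996) = 3.0000 + 0.15644 + 0.10125 = 3.2577.
P₀ = g₀ e^(−E₀/kT) / Z = 3.0000/3.2577 = 0.921.

0.921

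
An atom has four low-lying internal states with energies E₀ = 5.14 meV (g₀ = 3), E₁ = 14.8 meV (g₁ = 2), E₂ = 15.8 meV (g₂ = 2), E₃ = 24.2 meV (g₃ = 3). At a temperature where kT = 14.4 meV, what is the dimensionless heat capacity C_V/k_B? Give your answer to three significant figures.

0.233

Eᵢ/kT = 0.35694, 1.0278, 1.0972, 1.6806.
Z = Σ gᵢe^(−Eᵢ/kT) = 3·e^(−0.35694) + 2·e^(−1.0278) + 2·e^(−1.0972) + 3·e^(−1.6806) = 2.0994 + 0.71559 + 0.66761 + 0.55879 = 4.0414.
⟨E⟩ = 11.247 meV, ⟨E²⟩ = 174.72 meV².
C_V/k_B = (⟨E²⟩ − ⟨E⟩²)/(kT)² = (174.72 − 126.50)/207.36 = 0.233.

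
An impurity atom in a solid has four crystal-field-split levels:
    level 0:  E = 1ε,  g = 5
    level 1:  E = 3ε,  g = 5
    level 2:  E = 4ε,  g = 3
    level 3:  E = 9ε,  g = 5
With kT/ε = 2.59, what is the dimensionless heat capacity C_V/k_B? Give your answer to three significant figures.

Eᵢ/kT = 0.38610, 1.1583, 1.5444, 3.4749.
Z = Σ gᵢe^(−Eᵢ/kT) = 5·e^(−0.38610) + 5·e^(−1.1583) + 3·e^(−1.5444) + 5·e^(−3.4749) = 3.3985 + 1.5701 + 0.64032 + 0.15482 = 5.7637.
⟨E⟩ = 2.0930 ε, ⟨E²⟩ = 6.9946 ε².
C_V/k_B = (⟨E²⟩ − ⟨E⟩²)/(kT)² = (6.9946 − 4.3806)/6.7081 = 0.390.

0.390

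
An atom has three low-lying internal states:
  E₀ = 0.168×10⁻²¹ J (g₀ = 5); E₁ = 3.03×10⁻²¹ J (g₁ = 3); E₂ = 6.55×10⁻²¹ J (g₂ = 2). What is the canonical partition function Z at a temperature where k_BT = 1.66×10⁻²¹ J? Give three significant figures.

Z = 5.04

Eᵢ/kT = 0.10120, 1.8253, 3.9458.
Z = Σ gᵢe^(−Eᵢ/kT) = 5·e^(−0.10120) + 3·e^(−1.8253) + 2·e^(−3.9458) = 4.5188 + 0.48351 + 0.038671 = 5.0410.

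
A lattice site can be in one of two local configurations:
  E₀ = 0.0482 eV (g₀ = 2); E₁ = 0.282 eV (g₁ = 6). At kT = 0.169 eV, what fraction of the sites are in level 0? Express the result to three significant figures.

Eᵢ/kT = 0.28521, 1.6686.
Z = Σ gᵢe^(−Eᵢ/kT) = 2·e^(−0.28521) + 6·e^(−1.6686) = 1.5037 + 1.1311 = 2.6348.
P₀ = g₀ e^(−E₀/kT) / Z = 1.5037/2.6348 = 0.571.

0.571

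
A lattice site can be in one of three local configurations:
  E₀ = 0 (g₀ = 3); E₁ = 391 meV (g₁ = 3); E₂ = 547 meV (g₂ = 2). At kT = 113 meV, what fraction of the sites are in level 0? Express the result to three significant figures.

0.965

Eᵢ/kT = 0, 3.4602, 4.8407.
Z = Σ gᵢe^(−Eᵢ/kT) = 3·e^(−0) + 3·e^(−3.4602) + 2·e^(−4.8407) = 3.0000 + 0.094270 + 0.015803 = 3.1101.
P₀ = g₀ e^(−E₀/kT) / Z = 3.0000/3.1101 = 0.965.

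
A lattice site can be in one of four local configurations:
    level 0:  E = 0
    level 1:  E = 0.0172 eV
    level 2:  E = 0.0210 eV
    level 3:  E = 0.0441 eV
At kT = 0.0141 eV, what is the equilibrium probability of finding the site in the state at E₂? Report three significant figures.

Eᵢ/kT = 0, 1.2199, 1.4894, 3.1277.
Z = Σ e^(−Eᵢ/kT) = e^(−0) + e^(−1.2199) + e^(−1.4894) + e^(−3.1277) = 1.0000 + 0.29526 + 0.22551 + 0.043818 = 1.5646.
P₂ = e^(−E₂/kT) / Z = 0.22551/1.5646 = 0.144.

0.144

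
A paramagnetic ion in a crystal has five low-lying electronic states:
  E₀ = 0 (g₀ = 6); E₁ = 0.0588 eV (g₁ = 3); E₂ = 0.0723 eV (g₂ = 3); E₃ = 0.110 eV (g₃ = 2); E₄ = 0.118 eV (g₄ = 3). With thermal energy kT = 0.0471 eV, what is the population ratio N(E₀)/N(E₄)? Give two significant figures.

n₀/n₄ = (g₀/g₄) exp[−(E₀−E₄)/kT] = (6/3) × exp(−(-0.118 eV)/(0.0471 eV)) = (6/3) × exp(2.505) = 24.

24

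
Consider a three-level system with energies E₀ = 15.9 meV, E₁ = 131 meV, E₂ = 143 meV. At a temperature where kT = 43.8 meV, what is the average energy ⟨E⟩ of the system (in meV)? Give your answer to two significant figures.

Eᵢ/kT = 0.3630, 2.991, 3.265.
Z = Σ e^(−Eᵢ/kT) = e^(−0.3630) + e^(−2.991) + e^(−3.265) = 0.6956 + 0.05024 + 0.03820 = 0.7840.
⟨E⟩ = Σ Eᵢ e^(−Eᵢ/kT) / Z = (15.9·0.6956 + 131·0.05024 + 143·0.03820) / 0.7840 = 29 meV.

29 meV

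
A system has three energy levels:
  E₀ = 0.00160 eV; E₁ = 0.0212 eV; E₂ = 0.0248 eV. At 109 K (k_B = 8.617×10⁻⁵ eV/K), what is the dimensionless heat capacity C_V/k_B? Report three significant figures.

k_BT = 8.617×10⁻⁵ × 109 K = 0.0093925 eV.
Eᵢ/kT = 0.17035, 2.2571, 2.6404.
Z = Σ e^(−Eᵢ/kT) = e^(−0.17035) + e^(−2.2571) + e^(−2.6404) = 0.84337 + 0.10465 + 0.071333 = 1.0194.
⟨E⟩ = 0.0052355 eV, ⟨E²⟩ = 0.000091294 eV².
C_V/k_B = (⟨E²⟩ − ⟨E⟩²)/(kT)² = (0.000091294 − 0.000027410)/0.000088219 = 0.724.

0.724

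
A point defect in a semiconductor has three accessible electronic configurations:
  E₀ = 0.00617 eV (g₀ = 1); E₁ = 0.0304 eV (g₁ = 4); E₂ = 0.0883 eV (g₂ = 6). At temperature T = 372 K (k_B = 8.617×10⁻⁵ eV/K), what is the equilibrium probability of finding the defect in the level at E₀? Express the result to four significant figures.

k_BT = 8.617×10⁻⁵ × 372 K = 0.0320552 eV.
Eᵢ/kT = 0.192480, 0.948364, 2.75462.
Z = Σ gᵢe^(−Eᵢ/kT) = 1·e^(−0.192480) + 4·e^(−0.948364) + 6·e^(−2.75462) = 0.824911 + 1.54950 + 0.381799 = 2.75621.
P₀ = g₀ e^(−E₀/kT) / Z = 0.824911/2.75621 = 0.2993.

0.2993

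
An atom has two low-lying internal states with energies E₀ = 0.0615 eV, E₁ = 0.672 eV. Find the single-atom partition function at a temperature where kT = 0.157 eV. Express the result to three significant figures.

Eᵢ/kT = 0.39172, 4.2803.
Z = Σ e^(−Eᵢ/kT) = e^(−0.39172) + e^(−4.2803) = 0.67589 + 0.013839 = 0.68973.

Z = 0.690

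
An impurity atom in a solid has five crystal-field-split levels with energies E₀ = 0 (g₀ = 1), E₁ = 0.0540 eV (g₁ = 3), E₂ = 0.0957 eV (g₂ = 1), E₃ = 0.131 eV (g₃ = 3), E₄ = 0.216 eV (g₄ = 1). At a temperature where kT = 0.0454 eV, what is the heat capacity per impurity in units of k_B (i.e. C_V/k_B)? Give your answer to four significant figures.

Eᵢ/kT = 0, 1.18943, 2.10793, 2.88546, 4.75771.
Z = Σ gᵢe^(−Eᵢ/kT) = 1·e^(−0) + 3·e^(−1.18943) + 1·e^(−2.10793) + 3·e^(−2.88546) + 1·e^(−4.75771) = 1.00000 + 0.913184 + 0.121489 + 0.167487 + 0.00858525 = 2.21075.
⟨E⟩ = 0.0383280 eV, ⟨E²⟩ = 0.00318910 eV².
C_V/k_B = (⟨E²⟩ − ⟨E⟩²)/(kT)² = (0.00318910 − 0.00146904)/0.00206116 = 0.8345.

0.8345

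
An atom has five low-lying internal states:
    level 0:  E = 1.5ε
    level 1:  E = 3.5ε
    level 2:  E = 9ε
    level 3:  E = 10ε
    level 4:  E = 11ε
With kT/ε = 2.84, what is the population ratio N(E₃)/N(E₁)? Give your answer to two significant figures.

n₃/n₁ = exp[−(E₃−E₁)/kT] = exp(−(6.5ε)/(2.84ε)) = exp(-2.289) = 0.10.

0.10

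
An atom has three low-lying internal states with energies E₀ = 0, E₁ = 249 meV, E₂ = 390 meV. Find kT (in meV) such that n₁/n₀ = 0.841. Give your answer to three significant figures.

n₁/n₀ = exp[−(E₁−E₀)/kT] = 0.841.
⇒ (E₁−E₀)/kT = ln(1/0.841) = ln(1.1891) = 0.17320.
kT = 249 meV / 0.17320 = 1440 meV.

1440 meV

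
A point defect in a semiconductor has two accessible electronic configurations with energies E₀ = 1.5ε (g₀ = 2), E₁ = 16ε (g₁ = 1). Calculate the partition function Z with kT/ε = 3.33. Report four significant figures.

Z = 1.283

Eᵢ/kT = 0.450450, 4.80480.
Z = Σ gᵢe^(−Eᵢ/kT) = 2·e^(−0.450450) + 1·e^(−4.80480) = 1.27468 + 0.00819034 = 1.28287.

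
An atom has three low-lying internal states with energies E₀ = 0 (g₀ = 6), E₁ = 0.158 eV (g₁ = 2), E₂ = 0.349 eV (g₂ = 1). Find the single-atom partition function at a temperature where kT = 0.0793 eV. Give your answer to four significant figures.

Z = 6.285

Eᵢ/kT = 0, 1.99243, 4.40101.
Z = Σ gᵢe^(−Eᵢ/kT) = 6·e^(−0) + 2·e^(−1.99243) + 1·e^(−4.40101) = 6.00000 + 0.272727 + 0.0122649 = 6.28499.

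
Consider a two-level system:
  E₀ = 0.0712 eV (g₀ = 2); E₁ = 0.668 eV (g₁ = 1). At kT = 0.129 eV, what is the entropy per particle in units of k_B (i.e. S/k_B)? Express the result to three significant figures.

Eᵢ/kT = 0.55194, 5.1783.
Z = Σ gᵢe^(−Eᵢ/kT) = 2·e^(−0.55194) + 1·e^(−5.1783) = 1.1517 + 0.0056376 = 1.1573.
⟨E⟩ = Σ EᵢPᵢ = 0.074110 eV.
S/k_B = ln Z + ⟨E⟩/kT = ln(1.1573) + 0.074110/0.129 = 0.14609 + 0.57450 = 0.721.

0.721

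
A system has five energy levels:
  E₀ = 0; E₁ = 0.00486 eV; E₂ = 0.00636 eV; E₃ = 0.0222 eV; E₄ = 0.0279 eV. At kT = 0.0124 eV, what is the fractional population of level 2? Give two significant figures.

Eᵢ/kT = 0, 0.3919, 0.5129, 1.790, 2.250.
Z = Σ e^(−Eᵢ/kT) = e^(−0) + e^(−0.3919) + e^(−0.5129) + e^(−1.790) + e^(−2.250) = 1.000 + 0.6758 + 0.5988 + 0.1670 + 0.1054 = 2.547.
P₂ = e^(−E₂/kT) / Z = 0.5988/2.547 = 0.24.

0.24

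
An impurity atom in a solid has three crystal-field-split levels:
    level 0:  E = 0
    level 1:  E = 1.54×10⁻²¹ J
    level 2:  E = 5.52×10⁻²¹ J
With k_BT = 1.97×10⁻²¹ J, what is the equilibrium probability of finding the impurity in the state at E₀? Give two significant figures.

Eᵢ/kT = 0, 0.7817, 2.802.
Z = Σ e^(−Eᵢ/kT) = e^(−0) + e^(−0.7817) + e^(−2.802) = 1.000 + 0.4576 + 0.06069 = 1.518.
P₀ = e^(−E₀/kT) / Z = 1.000/1.518 = 0.66.

0.66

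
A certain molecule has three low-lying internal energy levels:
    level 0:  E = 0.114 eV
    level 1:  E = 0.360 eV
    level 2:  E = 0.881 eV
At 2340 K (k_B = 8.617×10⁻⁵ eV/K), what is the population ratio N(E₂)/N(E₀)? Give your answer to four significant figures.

0.02228

k_BT = 8.617×10⁻⁵ × 2340 K = 0.201638 eV.
n₂/n₀ = exp[−(E₂−E₀)/kT] = exp(−(0.767 eV)/(0.201638 eV)) = exp(-3.80385) = 0.02228.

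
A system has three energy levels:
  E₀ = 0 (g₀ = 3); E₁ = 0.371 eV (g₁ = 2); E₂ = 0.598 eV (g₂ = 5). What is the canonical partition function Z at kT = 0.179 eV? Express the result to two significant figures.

Z = 3.4

Eᵢ/kT = 0, 2.073, 3.341.
Z = Σ gᵢe^(−Eᵢ/kT) = 3·e^(−0) + 2·e^(−2.073) + 5·e^(−3.341) = 3.000 + 0.2516 + 0.1770 = 3.429.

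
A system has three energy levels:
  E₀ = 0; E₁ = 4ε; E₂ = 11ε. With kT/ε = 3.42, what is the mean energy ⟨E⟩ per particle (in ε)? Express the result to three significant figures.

Eᵢ/kT = 0, 1.1696, 3.2164.
Z = Σ e^(−Eᵢ/kT) = e^(−0) + e^(−1.1696) + e^(−3.2164) = 1.0000 + 0.31049 + 0.040099 = 1.3506.
⟨E⟩ = Σ Eᵢ e^(−Eᵢ/kT) / Z = (0·1.0000 + 4·0.31049 + 11·0.040099) / 1.3506 = 1.25 ε.

1.25 ε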